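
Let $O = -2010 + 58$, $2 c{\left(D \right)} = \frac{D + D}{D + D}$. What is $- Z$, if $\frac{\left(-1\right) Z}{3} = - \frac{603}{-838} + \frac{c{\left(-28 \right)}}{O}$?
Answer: $\frac{3529911}{1635776} \approx 2.1579$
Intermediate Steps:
$c{\left(D \right)} = \frac{1}{2}$ ($c{\left(D \right)} = \frac{\left(D + D\right) \frac{1}{D + D}}{2} = \frac{2 D \frac{1}{2 D}}{2} = \frac{1}{2} \cdot 1 = \frac{1}{2}$)
$O = -1952$
$Z = - \frac{3529911}{1635776}$ ($Z = - 3 \left(- \frac{603}{-838} + \frac{1}{2 \left(-1952\right)}\right) = - 3 \left(\left(-603\right) \left(- \frac{1}{838}\right) + \frac{1}{2} \left(- \frac{1}{1952}\right)\right) = - 3 \left(\frac{603}{838} - \frac{1}{3904}\right) = \left(-3\right) \frac{1176637}{1635776} = - \frac{3529911}{1635776} \approx -2.1579$)
$- Z = \left(-1\right) \left(- \frac{3529911}{1635776}\right) = \frac{3529911}{1635776}$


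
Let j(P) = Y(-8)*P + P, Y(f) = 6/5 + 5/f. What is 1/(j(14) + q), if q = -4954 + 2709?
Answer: -20/44459 ≈ -0.00044985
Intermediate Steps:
q = -2245
Y(f) = 6/5 + 5/f (Y(f) = 6*(⅕) + 5/f = 6/5 + 5/f)
j(P) = 63*P/40 (j(P) = (6/5 + 5/(-8))*P + P = (6/5 + 5*(-⅛))*P + P = (6/5 - 5/8)*P + P = 23*P/40 + P = 63*P/40)
1/(j(14) + q) = 1/((63/40)*14 - 2245) = 1/(441/20 - 2245) = 1/(-44459/20) = -20/44459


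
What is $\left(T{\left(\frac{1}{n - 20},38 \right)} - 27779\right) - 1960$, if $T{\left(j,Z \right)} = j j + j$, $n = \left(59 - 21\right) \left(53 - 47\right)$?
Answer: $- \frac{1286627887}{43264} \approx -29739.0$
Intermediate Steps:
$n = 228$ ($n = 38 \cdot 6 = 228$)
$T{\left(j,Z \right)} = j + j^{2}$ ($T{\left(j,Z \right)} = j^{2} + j = j + j^{2}$)
$\left(T{\left(\frac{1}{n - 20},38 \right)} - 27779\right) - 1960 = \left(\frac{1 + \frac{1}{228 - 20}}{228 - 20} - 27779\right) - 1960 = \left(\frac{1 + \frac{1}{208}}{208} - 27779\right) - 1960 = \left(\frac{1}{208} \cdot \frac{209}{208} - 27779\right) - 1960 = \left(\frac{209}{43264} - 27779\right) - 1960 = - \frac{1201830447}{43264} - 1960 = - \frac{1286627887}{43264}$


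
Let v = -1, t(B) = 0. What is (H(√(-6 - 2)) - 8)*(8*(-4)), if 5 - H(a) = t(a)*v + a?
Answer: 96 + 64*I*√2 ≈ 96.0 + 90.51*I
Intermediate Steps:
H(a) = 5 - a (H(a) = 5 - (0*(-1) + a) = 5 - (0 + a) = 5 - a)
(H(√(-6 - 2)) - 8)*(8*(-4)) = ((5 - √(-6 - 2)) - 8)*(8*(-4)) = ((5 - √(-8)) - 8)*(-32) = ((5 - 2*I*√2) - 8)*(-32) = (-3 - 2*I*√2)*(-32) = 96 + 64*I*√2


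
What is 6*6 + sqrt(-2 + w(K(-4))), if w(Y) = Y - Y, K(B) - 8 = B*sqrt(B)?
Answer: 36 + I*sqrt(2) ≈ 36.0 + 1.4142*I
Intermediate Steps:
K(B) = 8 + B**(3/2) (K(B) = 8 + B*sqrt(B) = 8 + B**(3/2))
w(Y) = 0
6*6 + sqrt(-2 + w(K(-4))) = 6*6 + sqrt(-2 + 0) = 36 + sqrt(-2) = 36 + I*sqrt(2)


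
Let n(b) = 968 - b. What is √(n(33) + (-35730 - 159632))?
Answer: 3*I*√21603 ≈ 440.94*I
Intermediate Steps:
√(n(33) + (-35730 - 159632)) = √((968 - 1*33) + (-35730 - 159632)) = √((968 - 33) - 195362) = √(935 - 195362) = √(-194427) = 3*I*√21603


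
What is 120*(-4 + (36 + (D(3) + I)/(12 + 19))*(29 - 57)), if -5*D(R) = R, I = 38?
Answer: -3890304/31 ≈ -1.2549e+5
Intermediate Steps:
D(R) = -R/5
120*(-4 + (36 + (D(3) + I)/(12 + 19))*(29 - 57)) = 120*(-4 + (36 + (-⅕*3 + 38)/(12 + 19))*(29 - 57)) = 120*(-4 + (36 + (-⅗ + 38)/31)*(-28)) = 120*(-4 + (36 + (187/5)*(1/31))*(-28)) = 120*(-4 + (36 + 187/155)*(-28)) = 120*(-4 + (5767/155)*(-28)) = 120*(-4 - 161476/155) = 120*(-162096/155) = -3890304/31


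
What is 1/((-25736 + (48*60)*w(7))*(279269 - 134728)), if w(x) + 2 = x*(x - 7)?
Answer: -1/4552463336 ≈ -2.1966e-10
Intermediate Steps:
w(x) = -2 + x*(-7 + x) (w(x) = -2 + x*(x - 7) = -2 + x*(-7 + x))
1/((-25736 + (48*60)*w(7))*(279269 - 134728)) = 1/((-25736 + (48*60)*(-2 + 7**2 - 7*7))*(279269 - 134728)) = 1/((-25736 + 2880*(-2 + 49 - 49))*144541) = 1/((-25736 + 2880*(-2))*144541) = 1/((-25736 - 5760)*144541) = 1/(-31496*144541) = 1/(-4552463336) = -1/4552463336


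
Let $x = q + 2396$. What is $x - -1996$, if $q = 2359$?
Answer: $6751$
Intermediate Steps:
$x = 4755$ ($x = 2359 + 2396 = 4755$)
$x - -1996 = 4755 - -1996 = 4755 + 1996 = 6751$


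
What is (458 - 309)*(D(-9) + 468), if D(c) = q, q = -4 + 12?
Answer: 70924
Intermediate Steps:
q = 8
D(c) = 8
(458 - 309)*(D(-9) + 468) = (458 - 309)*(8 + 468) = 149*476 = 70924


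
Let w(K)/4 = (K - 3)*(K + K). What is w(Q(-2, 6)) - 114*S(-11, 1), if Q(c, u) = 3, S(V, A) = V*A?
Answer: 1254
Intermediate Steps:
S(V, A) = A*V
w(K) = 8*K*(-3 + K) (w(K) = 4*((K - 3)*(K + K)) = 4*((-3 + K)*(2*K)) = 4*(2*K*(-3 + K)) = 8*K*(-3 + K))
w(Q(-2, 6)) - 114*S(-11, 1) = 8*3*(-3 + 3) - 114*(-11) = 8*3*0 - 114*(-11) = 0 + 1254 = 1254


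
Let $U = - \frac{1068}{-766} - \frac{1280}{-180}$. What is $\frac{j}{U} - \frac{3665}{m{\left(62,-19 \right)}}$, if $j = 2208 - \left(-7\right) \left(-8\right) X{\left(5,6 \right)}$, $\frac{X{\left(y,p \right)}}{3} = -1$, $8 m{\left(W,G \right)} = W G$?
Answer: $\frac{2626877144}{8634151} \approx 304.24$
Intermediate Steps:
$m{\left(W,G \right)} = \frac{G W}{8}$ ($m{\left(W,G \right)} = \frac{W G}{8} = \frac{G W}{8}$)
$X{\left(y,p \right)} = -3$ ($X{\left(y,p \right)} = 3 \left(-1\right) = -3$)
$U = \frac{29318}{3447}$ ($U = \left(-1068\right) \left(- \frac{1}{766}\right) - - \frac{64}{9} = \frac{534}{383} + \frac{64}{9} = \frac{29318}{3447} \approx 8.5054$)
$j = 2376$ ($j = 2208 - \left(-7\right) \left(-8\right) \left(-3\right) = 2208 - 56 \left(-3\right) = 2208 - -168 = 2208 + 168 = 2376$)
$\frac{j}{U} - \frac{3665}{m{\left(62,-19 \right)}} = \frac{2376}{\frac{29318}{3447}} - \frac{3665}{\frac{1}{8} \left(-19\right) 62} = 2376 \cdot \frac{3447}{29318} - \frac{3665}{- \frac{589}{4}} = \frac{4095036}{14659} - - \frac{14660}{589} = \frac{4095036}{14659} + \frac{14660}{589} = \frac{2626877144}{8634151}$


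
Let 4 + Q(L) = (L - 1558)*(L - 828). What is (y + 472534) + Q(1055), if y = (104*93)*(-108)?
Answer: -686227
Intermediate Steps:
y = -1044576 (y = 9672*(-108) = -1044576)
Q(L) = -4 + (-1558 + L)*(-828 + L) (Q(L) = -4 + (L - 1558)*(L - 828) = -4 + (-1558 + L)*(-828 + L))
(y + 472534) + Q(1055) = (-1044576 + 472534) + (1290020 + 1055² - 2386*1055) = -572042 + (1290020 + 1113025 - 2517230) = -572042 - 114185 = -686227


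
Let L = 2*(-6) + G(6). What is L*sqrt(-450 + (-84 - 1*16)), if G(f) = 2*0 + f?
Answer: -30*I*sqrt(22) ≈ -140.71*I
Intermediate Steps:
G(f) = f (G(f) = 0 + f = f)
L = -6 (L = 2*(-6) + 6 = -12 + 6 = -6)
L*sqrt(-450 + (-84 - 1*16)) = -6*sqrt(-450 + (-84 - 1*16)) = -6*sqrt(-450 + (-84 - 16)) = -6*sqrt(-450 - 100) = -30*I*sqrt(22)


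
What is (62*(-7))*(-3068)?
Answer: 1331512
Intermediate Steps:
(62*(-7))*(-3068) = -434*(-3068) = 1331512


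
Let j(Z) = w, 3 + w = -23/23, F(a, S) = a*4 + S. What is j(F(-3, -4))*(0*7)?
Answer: 0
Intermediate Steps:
F(a, S) = S + 4*a (F(a, S) = 4*a + S = S + 4*a)
w = -4 (w = -3 - 23/23 = -3 - 23*1/23 = -3 - 1 = -4)
j(Z) = -4
j(F(-3, -4))*(0*7) = -0*7 = -4*0 = 0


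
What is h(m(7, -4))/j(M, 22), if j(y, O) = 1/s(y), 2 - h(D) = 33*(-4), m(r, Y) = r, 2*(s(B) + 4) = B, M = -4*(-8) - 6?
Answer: 1206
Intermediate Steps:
M = 26 (M = 32 - 6 = 26)
s(B) = -4 + B/2
h(D) = 134 (h(D) = 2 - 33*(-4) = 2 - 1*(-132) = 2 + 132 = 134)
j(y, O) = 1/(-4 + y/2)
h(m(7, -4))/j(M, 22) = 134/((2/(-8 + 26))) = 134/((2/18)) = 134/((2*(1/18))) = 134/(1/9) = 134*9 = 1206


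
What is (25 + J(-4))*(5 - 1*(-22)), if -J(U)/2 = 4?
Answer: 459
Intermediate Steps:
J(U) = -8 (J(U) = -2*4 = -8)
(25 + J(-4))*(5 - 1*(-22)) = (25 - 8)*(5 - 1*(-22)) = 17*(5 + 22) = 17*27 = 459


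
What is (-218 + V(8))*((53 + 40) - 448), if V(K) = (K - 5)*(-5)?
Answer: 82715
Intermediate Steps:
V(K) = 25 - 5*K (V(K) = (-5 + K)*(-5) = 25 - 5*K)
(-218 + V(8))*((53 + 40) - 448) = (-218 + (25 - 5*8))*((53 + 40) - 448) = (-218 + (25 - 40))*(93 - 448) = (-218 - 15)*(-355) = -233*(-355) = 82715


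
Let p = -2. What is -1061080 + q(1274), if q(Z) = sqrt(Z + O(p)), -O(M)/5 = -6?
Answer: -1061080 + 2*sqrt(326) ≈ -1.0610e+6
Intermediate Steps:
O(M) = 30 (O(M) = -5*(-6) = 30)
q(Z) = sqrt(30 + Z) (q(Z) = sqrt(Z + 30) = sqrt(30 + Z))
-1061080 + q(1274) = -1061080 + sqrt(30 + 1274) = -1061080 + sqrt(1304) = -1061080 + 2*sqrt(326)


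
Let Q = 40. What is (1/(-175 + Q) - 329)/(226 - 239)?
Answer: 44416/1755 ≈ 25.308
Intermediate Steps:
(1/(-175 + Q) - 329)/(226 - 239) = (1/(-175 + 40) - 329)/(226 - 239) = (1/(-135) - 329)/(-13) = (-1/135 - 329)*(-1/13) = -44416/135*(-1/13) = 44416/1755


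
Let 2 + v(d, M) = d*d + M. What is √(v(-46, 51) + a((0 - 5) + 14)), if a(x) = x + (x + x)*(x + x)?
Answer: √2498 ≈ 49.980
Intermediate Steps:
a(x) = x + 4*x² (a(x) = x + (2*x)*(2*x) = x + 4*x²)
v(d, M) = -2 + M + d² (v(d, M) = -2 + (d*d + M) = -2 + (d² + M) = -2 + (M + d²) = -2 + M + d²)
√(v(-46, 51) + a((0 - 5) + 14)) = √((-2 + 51 + (-46)²) + ((0 - 5) + 14)*(1 + 4*((0 - 5) + 14))) = √((-2 + 51 + 2116) + (-5 + 14)*(1 + 4*(-5 + 14))) = √(2165 + 9*(1 + 4*9)) = √(2165 + 9*(1 + 36)) = √(2165 + 9*37) = √(2165 + 333) = √2498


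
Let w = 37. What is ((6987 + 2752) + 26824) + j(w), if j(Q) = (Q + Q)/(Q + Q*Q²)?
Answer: 25045656/685 ≈ 36563.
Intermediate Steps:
j(Q) = 2*Q/(Q + Q³) (j(Q) = (2*Q)/(Q + Q³) = 2*Q/(Q + Q³))
((6987 + 2752) + 26824) + j(w) = ((6987 + 2752) + 26824) + 2/(1 + 37²) = (9739 + 26824) + 2/(1 + 1369) = 36563 + 2/1370 = 36563 + 2*(1/1370) = 36563 + 1/685 = 25045656/685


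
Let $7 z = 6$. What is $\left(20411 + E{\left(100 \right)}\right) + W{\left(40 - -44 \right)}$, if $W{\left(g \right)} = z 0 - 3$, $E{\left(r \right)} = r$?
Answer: $20508$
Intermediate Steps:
$z = \frac{6}{7}$ ($z = \frac{1}{7} \cdot 6 = \frac{6}{7} \approx 0.85714$)
$W{\left(g \right)} = -3$ ($W{\left(g \right)} = \frac{6}{7} \cdot 0 - 3 = 0 - 3 = -3$)
$\left(20411 + E{\left(100 \right)}\right) + W{\left(40 - -44 \right)} = \left(20411 + 100\right) - 3 = 20511 - 3 = 20508$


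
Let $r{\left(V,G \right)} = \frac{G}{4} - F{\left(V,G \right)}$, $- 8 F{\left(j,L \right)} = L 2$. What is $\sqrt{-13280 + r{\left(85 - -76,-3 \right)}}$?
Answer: $\frac{i \sqrt{53126}}{2} \approx 115.25 i$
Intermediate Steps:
$F{\left(j,L \right)} = - \frac{L}{4}$ ($F{\left(j,L \right)} = - \frac{L 2}{8} = - \frac{2 L}{8} = - \frac{L}{4}$)
$r{\left(V,G \right)} = \frac{G}{2}$ ($r{\left(V,G \right)} = \frac{G}{4} - - \frac{G}{4} = G \frac{1}{4} + \frac{G}{4} = \frac{G}{4} + \frac{G}{4} = \frac{G}{2}$)
$\sqrt{-13280 + r{\left(85 - -76,-3 \right)}} = \sqrt{-13280 + \frac{1}{2} \left(-3\right)} = \sqrt{-13280 - \frac{3}{2}} = \sqrt{- \frac{26563}{2}} = \frac{i \sqrt{53126}}{2}$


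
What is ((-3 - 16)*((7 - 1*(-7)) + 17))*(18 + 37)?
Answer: -32395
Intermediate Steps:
((-3 - 16)*((7 - 1*(-7)) + 17))*(18 + 37) = -19*((7 + 7) + 17)*55 = -19*(14 + 17)*55 = -19*31*55 = -589*55 = -32395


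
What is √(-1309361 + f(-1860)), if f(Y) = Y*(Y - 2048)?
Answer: √5959519 ≈ 2441.2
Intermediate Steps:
f(Y) = Y*(-2048 + Y)
√(-1309361 + f(-1860)) = √(-1309361 - 1860*(-2048 - 1860)) = √(-1309361 - 1860*(-3908)) = √(-1309361 + 7268880) = √5959519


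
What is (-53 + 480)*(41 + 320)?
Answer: 154147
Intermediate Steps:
(-53 + 480)*(41 + 320) = 427*361 = 154147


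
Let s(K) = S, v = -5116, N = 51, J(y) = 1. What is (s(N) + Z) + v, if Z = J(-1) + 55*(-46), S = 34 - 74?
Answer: -7685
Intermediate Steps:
S = -40
Z = -2529 (Z = 1 + 55*(-46) = 1 - 2530 = -2529)
s(K) = -40
(s(N) + Z) + v = (-40 - 2529) - 5116 = -2569 - 5116 = -7685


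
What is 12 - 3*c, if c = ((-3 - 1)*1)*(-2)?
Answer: -12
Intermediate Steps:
c = 8 (c = -4*1*(-2) = -4*(-2) = 8)
12 - 3*c = 12 - 3*8 = 12 - 24 = -12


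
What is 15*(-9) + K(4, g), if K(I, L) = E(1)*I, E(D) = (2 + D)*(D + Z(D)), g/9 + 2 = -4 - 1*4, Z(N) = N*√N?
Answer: -111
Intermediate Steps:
Z(N) = N^(3/2)
g = -90 (g = -18 + 9*(-4 - 1*4) = -18 + 9*(-4 - 4) = -18 + 9*(-8) = -18 - 72 = -90)
E(D) = (2 + D)*(D + D^(3/2))
K(I, L) = 6*I (K(I, L) = (1² + 1^(5/2) + 2*1 + 2*1^(3/2))*I = (1 + 1 + 2 + 2*1)*I = (1 + 1 + 2 + 2)*I = 6*I)
15*(-9) + K(4, g) = 15*(-9) + 6*4 = -135 + 24 = -111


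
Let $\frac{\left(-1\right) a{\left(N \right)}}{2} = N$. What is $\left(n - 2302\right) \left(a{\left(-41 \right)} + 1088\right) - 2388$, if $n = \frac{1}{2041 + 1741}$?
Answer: $- \frac{5097621063}{1891} \approx -2.6957 \cdot 10^{6}$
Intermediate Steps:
$a{\left(N \right)} = - 2 N$
$n = \frac{1}{3782} \approx 0.00026441$
$\left(n - 2302\right) \left(a{\left(-41 \right)} + 1088\right) - 2388 = \left(\frac{1}{3782} - 2302\right) \left(\left(-2\right) \left(-41\right) + 1088\right) - 2388 = - \frac{8706163 \left(82 + 1088\right)}{3782} - 2388 = \left(- \frac{8706163}{3782}\right) 1170 - 2388 = - \frac{5093105355}{1891} - 2388 = - \frac{5097621063}{1891}$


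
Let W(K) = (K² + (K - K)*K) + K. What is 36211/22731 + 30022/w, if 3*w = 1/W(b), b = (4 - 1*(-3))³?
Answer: 241563870742243/22731 ≈ 1.0627e+10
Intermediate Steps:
b = 343 (b = (4 + 3)³ = 7³ = 343)
W(K) = K + K² (W(K) = (K² + 0*K) + K = (K² + 0) + K = K² + K = K + K²)
w = 1/353976 (w = 1/(3*((343*(1 + 343)))) = 1/(3*((343*344))) = (⅓)/117992 = (⅓)*(1/117992) = 1/353976 ≈ 2.8251e-6)
36211/22731 + 30022/w = 36211/22731 + 30022/(1/353976) = 36211*(1/22731) + 30022*353976 = 36211/22731 + 10627067472 = 241563870742243/22731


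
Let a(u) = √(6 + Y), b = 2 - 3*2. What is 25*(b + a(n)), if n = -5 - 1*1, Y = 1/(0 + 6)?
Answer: -100 + 25*√222/6 ≈ -37.918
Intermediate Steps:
Y = ⅙ (Y = 1/6 = ⅙ ≈ 0.16667)
n = -6 (n = -5 - 1 = -6)
b = -4 (b = 2 - 6 = -4)
a(u) = √222/6 (a(u) = √(6 + ⅙) = √(37/6) = √222/6)
25*(b + a(n)) = 25*(-4 + √222/6) = -100 + 25*√222/6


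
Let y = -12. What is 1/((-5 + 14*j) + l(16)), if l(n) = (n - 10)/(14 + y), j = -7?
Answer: -1/100 ≈ -0.010000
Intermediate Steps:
l(n) = -5 + n/2 (l(n) = (n - 10)/(14 - 12) = (-10 + n)/2 = (-10 + n)*(½) = -5 + n/2)
1/((-5 + 14*j) + l(16)) = 1/((-5 + 14*(-7)) + (-5 + (½)*16)) = 1/((-5 - 98) + (-5 + 8)) = 1/(-103 + 3) = 1/(-100) = -1/100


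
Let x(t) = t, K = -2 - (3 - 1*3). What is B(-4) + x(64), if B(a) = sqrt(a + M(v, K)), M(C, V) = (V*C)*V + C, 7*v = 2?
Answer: 64 + 3*I*sqrt(14)/7 ≈ 64.0 + 1.6036*I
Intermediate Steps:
K = -2 (K = -2 - (3 - 3) = -2 - 1*0 = -2 + 0 = -2)
v = 2/7 (v = (1/7)*2 = 2/7 ≈ 0.28571)
M(C, V) = C + C*V**2 (M(C, V) = (C*V)*V + C = C*V**2 + C = C + C*V**2)
B(a) = sqrt(10/7 + a) (B(a) = sqrt(a + 2*(1 + (-2)**2)/7) = sqrt(a + 2*(1 + 4)/7) = sqrt(a + (2/7)*5) = sqrt(a + 10/7) = sqrt(10/7 + a))
B(-4) + x(64) = sqrt(70 + 49*(-4))/7 + 64 = sqrt(70 - 196)/7 + 64 = sqrt(-126)/7 + 64 = (3*I*sqrt(14))/7 + 64 = 3*I*sqrt(14)/7 + 64 = 64 + 3*I*sqrt(14)/7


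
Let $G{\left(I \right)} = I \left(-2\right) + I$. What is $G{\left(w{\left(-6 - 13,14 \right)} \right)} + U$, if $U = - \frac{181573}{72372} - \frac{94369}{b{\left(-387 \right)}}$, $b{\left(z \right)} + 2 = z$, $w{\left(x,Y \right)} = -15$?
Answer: $\frac{7181331991}{28152708} \approx 255.08$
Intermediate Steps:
$b{\left(z \right)} = -2 + z$
$G{\left(I \right)} = - I$ ($G{\left(I \right)} = - 2 I + I = - I$)
$U = \frac{6759041371}{28152708}$ ($U = - \frac{181573}{72372} - \frac{94369}{-2 - 387} = \left(-181573\right) \frac{1}{72372} - \frac{94369}{-389} = - \frac{181573}{72372} - - \frac{94369}{389} = - \frac{181573}{72372} + \frac{94369}{389} = \frac{6759041371}{28152708} \approx 240.08$)
$G{\left(w{\left(-6 - 13,14 \right)} \right)} + U = \left(-1\right) \left(-15\right) + \frac{6759041371}{28152708} = 15 + \frac{6759041371}{28152708} = \frac{7181331991}{28152708}$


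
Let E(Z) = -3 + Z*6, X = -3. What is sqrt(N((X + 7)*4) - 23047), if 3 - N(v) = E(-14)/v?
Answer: I*sqrt(368617)/4 ≈ 151.78*I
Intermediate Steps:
E(Z) = -3 + 6*Z
N(v) = 3 + 87/v (N(v) = 3 - (-3 + 6*(-14))/v = 3 - (-3 - 84)/v = 3 - (-87)/v = 3 + 87/v)
sqrt(N((X + 7)*4) - 23047) = sqrt((3 + 87/(((-3 + 7)*4))) - 23047) = sqrt((3 + 87/((4*4))) - 23047) = sqrt((3 + 87/16) - 23047) = sqrt(135/16 - 23047) = sqrt(-368617/16) = I*sqrt(368617)/4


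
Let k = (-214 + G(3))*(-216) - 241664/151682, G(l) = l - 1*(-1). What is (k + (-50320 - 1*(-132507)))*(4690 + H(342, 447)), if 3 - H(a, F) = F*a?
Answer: -1433380180846295/75841 ≈ -1.8900e+10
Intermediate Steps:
H(a, F) = 3 - F*a
G(l) = 1 + l (G(l) = l + 1 = 1 + l)
k = 3440026928/75841 (k = (-214 + (1 + 3))*(-216) - 241664/151682 = (-214 + 4)*(-216) - 241664*1/151682 = -210*(-216) - 120832/75841 = 45360 - 120832/75841 = 3440026928/75841 ≈ 45358.)
(k + (-50320 - 1*(-132507)))*(4690 + H(342, 447)) = (3440026928/75841 + (-50320 - 1*(-132507)))*(4690 + (3 - 1*447*342)) = (3440026928/75841 + (-50320 + 132507))*(4690 + (3 - 152874)) = (3440026928/75841 + 82187)*(4690 - 152871) = (9673171195/75841)*(-148181) = -1433380180846295/75841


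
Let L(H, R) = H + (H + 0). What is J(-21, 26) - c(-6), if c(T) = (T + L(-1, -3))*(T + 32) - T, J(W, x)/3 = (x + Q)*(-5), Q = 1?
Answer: -203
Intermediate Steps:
L(H, R) = 2*H (L(H, R) = H + H = 2*H)
J(W, x) = -15 - 15*x (J(W, x) = 3*((x + 1)*(-5)) = 3*((1 + x)*(-5)) = 3*(-5 - 5*x) = -15 - 15*x)
c(T) = -T + (-2 + T)*(32 + T) (c(T) = (T + 2*(-1))*(T + 32) - T = (T - 2)*(32 + T) - T = (-2 + T)*(32 + T) - T = -T + (-2 + T)*(32 + T))
J(-21, 26) - c(-6) = (-15 - 15*26) - (-64 + (-6)² + 29*(-6)) = (-15 - 390) - (-64 + 36 - 174) = -405 - 1*(-202) = -405 + 202 = -203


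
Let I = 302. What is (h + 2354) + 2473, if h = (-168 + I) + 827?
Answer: 5788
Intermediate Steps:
h = 961 (h = (-168 + 302) + 827 = 134 + 827 = 961)
(h + 2354) + 2473 = (961 + 2354) + 2473 = 3315 + 2473 = 5788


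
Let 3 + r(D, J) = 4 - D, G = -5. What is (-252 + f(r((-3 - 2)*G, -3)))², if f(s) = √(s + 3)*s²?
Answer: -6903792 - 290304*I*√21 ≈ -6.9038e+6 - 1.3303e+6*I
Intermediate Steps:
r(D, J) = 1 - D (r(D, J) = -3 + (4 - D) = 1 - D)
f(s) = s²*√(3 + s) (f(s) = √(3 + s)*s² = s²*√(3 + s))
(-252 + f(r((-3 - 2)*G, -3)))² = (-252 + (1 - (-3 - 2)*(-5))²*√(3 + (1 - (-3 - 2)*(-5))))² = (-252 + (1 - (-5)*(-5))²*√(3 + (1 - (-5)*(-5))))² = (-252 + (1 - 1*25)²*√(3 + (1 - 1*25)))² = (-252 + (1 - 25)²*√(3 + (1 - 25)))² = (-252 + (-24)²*√(3 - 24))² = (-252 + 576*√(-21))² = (-252 + 576*(I*√21))² = (-252 + 576*I*√21)²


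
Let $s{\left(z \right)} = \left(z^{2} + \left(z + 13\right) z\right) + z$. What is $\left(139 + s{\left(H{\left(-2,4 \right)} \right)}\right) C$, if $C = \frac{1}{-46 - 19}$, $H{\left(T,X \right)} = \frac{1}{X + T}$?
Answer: $- \frac{293}{130} \approx -2.2538$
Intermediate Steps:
$H{\left(T,X \right)} = \frac{1}{T + X}$
$C = - \frac{1}{65}$ ($C = \frac{1}{-65} = - \frac{1}{65} \approx -0.015385$)
$s{\left(z \right)} = z + z^{2} + z \left(13 + z\right)$ ($s{\left(z \right)} = \left(z^{2} + \left(13 + z\right) z\right) + z = \left(z^{2} + z \left(13 + z\right)\right) + z = z + z^{2} + z \left(13 + z\right)$)
$\left(139 + s{\left(H{\left(-2,4 \right)} \right)}\right) C = \left(139 + \frac{2 \left(7 + \frac{1}{-2 + 4}\right)}{-2 + 4}\right) \left(- \frac{1}{65}\right) = \left(139 + \frac{2 \left(7 + \frac{1}{2}\right)}{2}\right) \left(- \frac{1}{65}\right) = \left(139 + 2 \cdot \frac{1}{2} \left(7 + \frac{1}{2}\right)\right) \left(- \frac{1}{65}\right) = \left(139 + 2 \cdot \frac{1}{2} \cdot \frac{15}{2}\right) \left(- \frac{1}{65}\right) = \left(139 + \frac{15}{2}\right) \left(- \frac{1}{65}\right) = \frac{293}{2} \left(- \frac{1}{65}\right) = - \frac{293}{130}$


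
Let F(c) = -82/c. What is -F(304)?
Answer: 41/152 ≈ 0.26974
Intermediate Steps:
-F(304) = -(-82)/304 = -1*(-41/152) = 41/152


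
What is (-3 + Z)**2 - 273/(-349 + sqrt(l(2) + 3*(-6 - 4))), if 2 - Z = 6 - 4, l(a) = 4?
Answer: 397240/40609 + 91*I*sqrt(26)/40609 ≈ 9.7821 + 0.011426*I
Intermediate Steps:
Z = 0 (Z = 2 - (6 - 4) = 2 - 1*2 = 2 - 2 = 0)
(-3 + Z)**2 - 273/(-349 + sqrt(l(2) + 3*(-6 - 4))) = (-3 + 0)**2 - 273/(-349 + sqrt(4 + 3*(-6 - 4))) = (-3)**2 - 273/(-349 + sqrt(4 + 3*(-10))) = 9 - 273/(-349 + sqrt(4 - 30)) = 9 - 273/(-349 + sqrt(-26)) = 9 - 273/(-349 + I*sqrt(26))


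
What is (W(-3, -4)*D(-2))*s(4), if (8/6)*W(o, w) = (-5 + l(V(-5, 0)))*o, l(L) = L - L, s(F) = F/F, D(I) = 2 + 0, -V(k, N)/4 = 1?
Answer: 45/2 ≈ 22.500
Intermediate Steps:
V(k, N) = -4 (V(k, N) = -4*1 = -4)
D(I) = 2
s(F) = 1
l(L) = 0
W(o, w) = -15*o/4 (W(o, w) = 3*((-5 + 0)*o)/4 = 3*(-5*o)/4 = -15*o/4)
(W(-3, -4)*D(-2))*s(4) = (-15/4*(-3)*2)*1 = ((45/4)*2)*1 = (45/2)*1 = 45/2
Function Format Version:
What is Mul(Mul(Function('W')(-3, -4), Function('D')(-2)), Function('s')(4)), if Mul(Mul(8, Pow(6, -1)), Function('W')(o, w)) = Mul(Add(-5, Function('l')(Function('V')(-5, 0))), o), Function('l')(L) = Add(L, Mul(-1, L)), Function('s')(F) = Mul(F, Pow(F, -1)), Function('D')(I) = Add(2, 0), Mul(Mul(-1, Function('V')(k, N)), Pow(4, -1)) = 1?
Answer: Rational(45, 2) ≈ 22.500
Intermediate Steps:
Function('V')(k, N) = -4 (Function('V')(k, N) = Mul(-4, 1) = -4)
Function('D')(I) = 2
Function('s')(F) = 1
Function('l')(L) = 0
Function('W')(o, w) = Mul(Rational(-15, 4), o) (Function('W')(o, w) = Mul(Rational(3, 4), Mul(Add(-5, 0), o)) = Mul(Rational(3, 4), Mul(-5, o)) = Mul(Rational(-15, 4), o))
Mul(Mul(Function('W')(-3, -4), Function('D')(-2)), Function('s')(4)) = Mul(Mul(Mul(Rational(-15, 4), -3), 2), 1) = Mul(Mul(Rational(45, 4), 2), 1) = Mul(Rational(45, 2), 1) = Rational(45, 2)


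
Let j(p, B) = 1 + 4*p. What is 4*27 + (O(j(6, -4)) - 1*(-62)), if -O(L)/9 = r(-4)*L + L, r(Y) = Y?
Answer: 845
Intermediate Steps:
O(L) = 27*L (O(L) = -9*(-4*L + L) = -(-27)*L = 27*L)
4*27 + (O(j(6, -4)) - 1*(-62)) = 4*27 + (27*(1 + 4*6) - 1*(-62)) = 108 + (27*(1 + 24) + 62) = 108 + (27*25 + 62) = 108 + (675 + 62) = 108 + 737 = 845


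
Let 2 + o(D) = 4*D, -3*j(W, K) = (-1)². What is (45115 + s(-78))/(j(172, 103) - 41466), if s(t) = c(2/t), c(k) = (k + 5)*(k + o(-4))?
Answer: -68483533/63070293 ≈ -1.0858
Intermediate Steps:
j(W, K) = -⅓ (j(W, K) = -⅓*(-1)² = -⅓*1 = -⅓)
o(D) = -2 + 4*D
c(k) = (-18 + k)*(5 + k) (c(k) = (k + 5)*(k + (-2 + 4*(-4))) = (5 + k)*(k + (-2 - 16)) = (5 + k)*(k - 18) = (5 + k)*(-18 + k) = (-18 + k)*(5 + k))
s(t) = -90 - 26/t + 4/t² (s(t) = -90 + (2/t)² - 26/t = -90 + 4/t² - 26/t = -90 - 26/t + 4/t²)
(45115 + s(-78))/(j(172, 103) - 41466) = (45115 + (-90 - 26/(-78) + 4/(-78)²))/(-⅓ - 41466) = (45115 + (-90 - 26*(-1/78) + 4*(1/6084)))/(-124399/3) = (45115 + (-90 + ⅓ + 1/1521))*(-3/124399) = (45115 - 136382/1521)*(-3/124399) = (68483533/1521)*(-3/124399) = -68483533/63070293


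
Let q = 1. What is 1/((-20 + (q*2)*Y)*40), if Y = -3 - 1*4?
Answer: -1/1360 ≈ -0.00073529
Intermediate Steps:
Y = -7 (Y = -3 - 4 = -7)
1/((-20 + (q*2)*Y)*40) = 1/((-20 + (1*2)*(-7))*40) = 1/((-20 + 2*(-7))*40) = 1/((-20 - 14)*40) = 1/(-34*40) = 1/(-1360) = -1/1360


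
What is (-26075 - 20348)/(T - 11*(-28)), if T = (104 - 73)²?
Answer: -46423/1269 ≈ -36.582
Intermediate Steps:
T = 961 (T = 31² = 961)
(-26075 - 20348)/(T - 11*(-28)) = (-26075 - 20348)/(961 - 11*(-28)) = -46423/(961 + 308) = -46423/1269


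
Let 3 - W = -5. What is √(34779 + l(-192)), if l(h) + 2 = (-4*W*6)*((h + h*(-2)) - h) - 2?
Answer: I*√38953 ≈ 197.37*I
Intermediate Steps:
W = 8 (W = 3 - 1*(-5) = 3 + 5 = 8)
l(h) = -4 + 384*h (l(h) = -2 + ((-4*8*6)*((h + h*(-2)) - h) - 2) = -2 + ((-32*6)*((h - 2*h) - h) - 2) = -2 + (-192*(-h - h) - 2) = -2 + (-(-384)*h - 2) = -2 + (384*h - 2) = -2 + (-2 + 384*h) = -4 + 384*h)
√(34779 + l(-192)) = √(34779 + (-4 + 384*(-192))) = √(34779 + (-4 - 73728)) = √(34779 - 73732) = √(-38953) = I*√38953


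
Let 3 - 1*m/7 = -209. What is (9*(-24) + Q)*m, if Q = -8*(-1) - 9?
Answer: -322028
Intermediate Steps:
Q = -1 (Q = 8 - 9 = -1)
m = 1484 (m = 21 - 7*(-209) = 21 + 1463 = 1484)
(9*(-24) + Q)*m = (9*(-24) - 1)*1484 = (-216 - 1)*1484 = -217*1484 = -322028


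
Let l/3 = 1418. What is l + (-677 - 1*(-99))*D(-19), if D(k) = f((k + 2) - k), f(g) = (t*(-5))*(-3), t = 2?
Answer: -13086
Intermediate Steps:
l = 4254 (l = 3*1418 = 4254)
f(g) = 30 (f(g) = (2*(-5))*(-3) = -10*(-3) = 30)
D(k) = 30
l + (-677 - 1*(-99))*D(-19) = 4254 + (-677 - 1*(-99))*30 = 4254 + (-677 + 99)*30 = 4254 - 578*30 = 4254 - 17340 = -13086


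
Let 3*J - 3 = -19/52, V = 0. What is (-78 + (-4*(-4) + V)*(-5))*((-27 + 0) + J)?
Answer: 321925/78 ≈ 4127.2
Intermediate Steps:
J = 137/156 (J = 1 + (-19/52)/3 = 1 + (-19*1/52)/3 = 1 + (⅓)*(-19/52) = 1 - 19/156 = 137/156 ≈ 0.87821)
(-78 + (-4*(-4) + V)*(-5))*((-27 + 0) + J) = (-78 + (-4*(-4) + 0)*(-5))*((-27 + 0) + 137/156) = (-78 + (16 + 0)*(-5))*(-27 + 137/156) = (-78 + 16*(-5))*(-4075/156) = (-78 - 80)*(-4075/156) = -158*(-4075/156) = 321925/78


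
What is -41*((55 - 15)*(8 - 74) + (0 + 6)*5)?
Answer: 107010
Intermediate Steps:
-41*((55 - 15)*(8 - 74) + (0 + 6)*5) = -41*(40*(-66) + 6*5) = -41*(-2640 + 30) = -41*(-2610) = 107010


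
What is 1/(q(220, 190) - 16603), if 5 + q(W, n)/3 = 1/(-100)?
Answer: -100/1661803 ≈ -6.0176e-5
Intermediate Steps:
q(W, n) = -1503/100 (q(W, n) = -15 + 3/(-100) = -15 + 3*(-1/100) = -15 - 3/100 = -1503/100)
1/(q(220, 190) - 16603) = 1/(-1503/100 - 16603) = 1/(-1661803/100) = -100/1661803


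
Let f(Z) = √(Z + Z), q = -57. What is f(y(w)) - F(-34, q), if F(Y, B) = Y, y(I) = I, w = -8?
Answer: 34 + 4*I ≈ 34.0 + 4.0*I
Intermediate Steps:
f(Z) = √2*√Z (f(Z) = √(2*Z) = √2*√Z)
f(y(w)) - F(-34, q) = √2*√(-8) - 1*(-34) = √2*(2*I*√2) + 34 = 4*I + 34 = 34 + 4*I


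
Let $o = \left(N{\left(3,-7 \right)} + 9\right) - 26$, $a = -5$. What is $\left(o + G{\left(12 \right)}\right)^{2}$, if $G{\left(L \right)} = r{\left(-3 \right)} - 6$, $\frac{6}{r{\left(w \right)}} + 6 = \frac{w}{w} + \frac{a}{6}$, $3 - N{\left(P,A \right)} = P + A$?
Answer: $\frac{355216}{1225} \approx 289.97$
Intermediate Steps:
$N{\left(P,A \right)} = 3 - A - P$ ($N{\left(P,A \right)} = 3 - \left(P + A\right) = 3 - \left(A + P\right) = 3 - A - P$)
$r{\left(w \right)} = - \frac{36}{35}$ ($r{\left(w \right)} = \frac{6}{-6 + \left(\frac{w}{w} - \frac{5}{6}\right)} = \frac{6}{-6 + \left(1 - \frac{5}{6}\right)} = \frac{6}{-6 + \frac{1}{6}} = \frac{6}{- \frac{35}{6}} = 6 \left(- \frac{6}{35}\right) = - \frac{36}{35}$)
$G{\left(L \right)} = - \frac{246}{35}$ ($G{\left(L \right)} = - \frac{36}{35} - 6 = - \frac{246}{35}$)
$o = -10$ ($o = \left(\left(3 - -7 - 3\right) + 9\right) - 26 = \left(\left(3 + 7 - 3\right) + 9\right) - 26 = \left(7 + 9\right) - 26 = 16 - 26 = -10$)
$\left(o + G{\left(12 \right)}\right)^{2} = \left(-10 - \frac{246}{35}\right)^{2} = \left(- \frac{596}{35}\right)^{2} = \frac{355216}{1225}$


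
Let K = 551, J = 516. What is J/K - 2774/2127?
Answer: -430942/1171977 ≈ -0.36771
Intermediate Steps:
J/K - 2774/2127 = 516/551 - 2774/2127 = -430942/1171977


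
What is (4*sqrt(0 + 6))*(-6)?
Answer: -24*sqrt(6) ≈ -58.788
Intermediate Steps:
(4*sqrt(0 + 6))*(-6) = (4*sqrt(6))*(-6) = -24*sqrt(6)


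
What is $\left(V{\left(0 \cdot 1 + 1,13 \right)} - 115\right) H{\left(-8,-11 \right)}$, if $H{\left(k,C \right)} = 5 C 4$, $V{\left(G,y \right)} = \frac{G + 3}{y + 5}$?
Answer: $\frac{227260}{9} \approx 25251.0$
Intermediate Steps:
$V{\left(G,y \right)} = \frac{3 + G}{5 + y}$
$H{\left(k,C \right)} = 20 C$
$\left(V{\left(0 \cdot 1 + 1,13 \right)} - 115\right) H{\left(-8,-11 \right)} = \left(\frac{3 + \left(0 \cdot 1 + 1\right)}{5 + 13} - 115\right) 20 \left(-11\right) = \left(\frac{3 + \left(0 + 1\right)}{18} - 115\right) \left(-220\right) = \left(\frac{3 + 1}{18} - 115\right) \left(-220\right) = \left(\frac{1}{18} \cdot 4 - 115\right) \left(-220\right) = \left(\frac{2}{9} - 115\right) \left(-220\right) = \left(- \frac{1033}{9}\right) \left(-220\right) = \frac{227260}{9}$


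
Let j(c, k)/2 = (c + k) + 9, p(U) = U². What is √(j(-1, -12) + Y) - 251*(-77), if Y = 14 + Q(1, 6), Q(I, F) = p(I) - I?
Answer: 19327 + √6 ≈ 19329.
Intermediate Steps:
Q(I, F) = I² - I
j(c, k) = 18 + 2*c + 2*k (j(c, k) = 2*((c + k) + 9) = 2*(9 + c + k) = 18 + 2*c + 2*k)
Y = 14 (Y = 14 + 1*(-1 + 1) = 14 + 1*0 = 14 + 0 = 14)
√(j(-1, -12) + Y) - 251*(-77) = √((18 + 2*(-1) + 2*(-12)) + 14) - 251*(-77) = √((18 - 2 - 24) + 14) + 19327 = √(-8 + 14) + 19327 = √6 + 19327 = 19327 + √6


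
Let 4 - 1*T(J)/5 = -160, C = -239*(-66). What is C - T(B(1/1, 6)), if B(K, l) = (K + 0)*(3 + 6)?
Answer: 14954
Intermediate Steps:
B(K, l) = 9*K (B(K, l) = K*9 = 9*K)
C = 15774
T(J) = 820 (T(J) = 20 - 5*(-160) = 20 + 800 = 820)
C - T(B(1/1, 6)) = 15774 - 1*820 = 15774 - 820 = 14954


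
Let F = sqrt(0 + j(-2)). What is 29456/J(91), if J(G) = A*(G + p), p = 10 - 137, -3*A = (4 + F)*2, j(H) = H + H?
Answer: 3682/15 - 1841*I/15 ≈ 245.47 - 122.73*I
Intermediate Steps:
j(H) = 2*H
F = 2*I (F = sqrt(0 + 2*(-2)) = sqrt(0 - 4) = sqrt(-4) = 2*I ≈ 2.0*I)
A = -8/3 - 4*I/3 (A = -(4 + 2*I)*2/3 = -(8 + 4*I)/3 = -8/3 - 4*I/3 ≈ -2.6667 - 1.3333*I)
p = -127
J(G) = (-127 + G)*(-8/3 - 4*I/3) (J(G) = (-8/3 - 4*I/3)*(G - 127) = (-8/3 - 4*I/3)*(-127 + G) = (-127 + G)*(-8/3 - 4*I/3))
29456/J(91) = 29456/((-4*(-127 + 91)*(2 + I)/3)) = 29456/((-4/3*(-36)*(2 + I))) = 29456/(96 + 48*I) = 29456*((96 - 48*I)/11520) = 1841*(96 - 48*I)/720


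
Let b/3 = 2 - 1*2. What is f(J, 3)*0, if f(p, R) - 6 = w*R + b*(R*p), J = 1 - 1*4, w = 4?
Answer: 0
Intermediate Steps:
J = -3 (J = 1 - 4 = -3)
b = 0 (b = 3*(2 - 1*2) = 3*(2 - 2) = 3*0 = 0)
f(p, R) = 6 + 4*R (f(p, R) = 6 + (4*R + 0*(R*p)) = 6 + (4*R + 0) = 6 + 4*R)
f(J, 3)*0 = (6 + 4*3)*0 = (6 + 12)*0 = 18*0 = 0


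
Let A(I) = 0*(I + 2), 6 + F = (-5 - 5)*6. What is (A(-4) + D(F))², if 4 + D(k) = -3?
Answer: 49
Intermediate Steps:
F = -66 (F = -6 + (-5 - 5)*6 = -6 - 10*6 = -6 - 60 = -66)
D(k) = -7 (D(k) = -4 - 3 = -7)
A(I) = 0 (A(I) = 0*(2 + I) = 0)
(A(-4) + D(F))² = (0 - 7)² = (-7)² = 49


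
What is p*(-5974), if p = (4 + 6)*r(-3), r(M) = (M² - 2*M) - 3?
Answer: -716880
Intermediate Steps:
r(M) = -3 + M² - 2*M
p = 120 (p = (4 + 6)*(-3 + (-3)² - 2*(-3)) = 10*(-3 + 9 + 6) = 10*12 = 120)
p*(-5974) = 120*(-5974) = -716880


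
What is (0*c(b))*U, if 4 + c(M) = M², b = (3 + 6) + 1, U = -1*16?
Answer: 0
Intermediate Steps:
U = -16
b = 10 (b = 9 + 1 = 10)
c(M) = -4 + M²
(0*c(b))*U = (0*(-4 + 10²))*(-16) = (0*(-4 + 100))*(-16) = (0*96)*(-16) = 0*(-16) = 0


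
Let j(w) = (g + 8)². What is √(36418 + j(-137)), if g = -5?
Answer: √36427 ≈ 190.86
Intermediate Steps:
j(w) = 9 (j(w) = (-5 + 8)² = 3² = 9)
√(36418 + j(-137)) = √(36418 + 9) = √36427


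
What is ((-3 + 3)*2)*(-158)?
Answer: 0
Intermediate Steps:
((-3 + 3)*2)*(-158) = (0*2)*(-158) = 0*(-158) = 0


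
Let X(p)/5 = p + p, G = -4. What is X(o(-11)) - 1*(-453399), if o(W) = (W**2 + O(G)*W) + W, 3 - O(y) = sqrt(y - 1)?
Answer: 454169 + 110*I*sqrt(5) ≈ 4.5417e+5 + 245.97*I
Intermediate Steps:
O(y) = 3 - sqrt(-1 + y) (O(y) = 3 - sqrt(y - 1) = 3 - sqrt(-1 + y))
o(W) = W + W**2 + W*(3 - I*sqrt(5)) (o(W) = (W**2 + (3 - sqrt(-1 - 4))*W) + W = (W**2 + (3 - sqrt(-5))*W) + W = (W**2 + (3 - I*sqrt(5))*W) + W = (W**2 + W*(3 - I*sqrt(5))) + W = W + W**2 + W*(3 - I*sqrt(5)))
X(p) = 10*p (X(p) = 5*(p + p) = 5*(2*p) = 10*p)
X(o(-11)) - 1*(-453399) = 10*(-11*(4 - 11 - I*sqrt(5))) - 1*(-453399) = 10*(-11*(-7 - I*sqrt(5))) + 453399 = 10*(77 + 11*I*sqrt(5)) + 453399 = (770 + 110*I*sqrt(5)) + 453399 = 454169 + 110*I*sqrt(5)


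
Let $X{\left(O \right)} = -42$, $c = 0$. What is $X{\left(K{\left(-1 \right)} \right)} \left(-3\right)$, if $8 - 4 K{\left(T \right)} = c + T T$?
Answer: $126$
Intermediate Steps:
$K{\left(T \right)} = 2 - \frac{T^{2}}{4}$ ($K{\left(T \right)} = 2 - \frac{0 + T T}{4} = 2 - \frac{0 + T^{2}}{4} = 2 - \frac{T^{2}}{4}$)
$X{\left(K{\left(-1 \right)} \right)} \left(-3\right) = \left(-42\right) \left(-3\right) = 126$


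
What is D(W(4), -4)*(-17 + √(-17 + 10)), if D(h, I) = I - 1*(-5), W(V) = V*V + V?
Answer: -17 + I*√7 ≈ -17.0 + 2.6458*I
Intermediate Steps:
W(V) = V + V² (W(V) = V² + V = V + V²)
D(h, I) = 5 + I (D(h, I) = I + 5 = 5 + I)
D(W(4), -4)*(-17 + √(-17 + 10)) = (5 - 4)*(-17 + √(-17 + 10)) = 1*(-17 + √(-7)) = 1*(-17 + I*√7) = -17 + I*√7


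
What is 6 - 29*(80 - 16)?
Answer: -1850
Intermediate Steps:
6 - 29*(80 - 16) = 6 - 29*64 = 6 - 1856 = -1850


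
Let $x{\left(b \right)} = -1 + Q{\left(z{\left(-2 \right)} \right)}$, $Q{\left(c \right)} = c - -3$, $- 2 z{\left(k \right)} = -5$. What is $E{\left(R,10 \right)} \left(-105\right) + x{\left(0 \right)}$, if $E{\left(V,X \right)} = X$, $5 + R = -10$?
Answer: $- \frac{2091}{2} \approx -1045.5$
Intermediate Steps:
$R = -15$ ($R = -5 - 10 = -15$)
$z{\left(k \right)} = \frac{5}{2}$ ($z{\left(k \right)} = \left(- \frac{1}{2}\right) \left(-5\right) = \frac{5}{2}$)
$Q{\left(c \right)} = 3 + c$ ($Q{\left(c \right)} = c + 3 = 3 + c$)
$x{\left(b \right)} = \frac{9}{2}$ ($x{\left(b \right)} = -1 + \left(3 + \frac{5}{2}\right) = -1 + \frac{11}{2} = \frac{9}{2}$)
$E{\left(R,10 \right)} \left(-105\right) + x{\left(0 \right)} = 10 \left(-105\right) + \frac{9}{2} = -1050 + \frac{9}{2} = - \frac{2091}{2}$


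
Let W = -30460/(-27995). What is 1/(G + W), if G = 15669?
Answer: 5599/87736823 ≈ 6.3816e-5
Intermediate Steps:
W = 6092/5599 (W = -30460*(-1/27995) = 6092/5599 ≈ 1.0881)
1/(G + W) = 1/(15669 + 6092/5599) = 1/(87736823/5599) = 5599/87736823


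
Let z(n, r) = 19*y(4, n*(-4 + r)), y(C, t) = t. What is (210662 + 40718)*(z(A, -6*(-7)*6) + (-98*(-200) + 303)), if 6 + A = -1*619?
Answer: -735310883860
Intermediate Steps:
A = -625 (A = -6 - 1*619 = -6 - 619 = -625)
z(n, r) = 19*n*(-4 + r) (z(n, r) = 19*(n*(-4 + r)) = 19*n*(-4 + r))
(210662 + 40718)*(z(A, -6*(-7)*6) + (-98*(-200) + 303)) = (210662 + 40718)*(19*(-625)*(-4 - 6*(-7)*6) + (-98*(-200) + 303)) = 251380*(19*(-625)*(-4 + 42*6) + (19600 + 303)) = 251380*(19*(-625)*(-4 + 252) + 19903) = 251380*(19*(-625)*248 + 19903) = 251380*(-2945000 + 19903) = 251380*(-2925097) = -735310883860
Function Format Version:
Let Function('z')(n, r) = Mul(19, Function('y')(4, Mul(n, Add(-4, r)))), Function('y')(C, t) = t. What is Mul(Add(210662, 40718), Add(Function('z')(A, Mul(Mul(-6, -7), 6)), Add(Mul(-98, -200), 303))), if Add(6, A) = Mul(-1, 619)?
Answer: -735310883860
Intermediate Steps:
A = -625 (A = Add(-6, Mul(-1, 619)) = Add(-6, -619) = -625)
Function('z')(n, r) = Mul(19, n, Add(-4, r)) (Function('z')(n, r) = Mul(19, Mul(n, Add(-4, r))) = Mul(19, n, Add(-4, r)))
Mul(Add(210662, 40718), Add(Function('z')(A, Mul(Mul(-6, -7), 6)), Add(Mul(-98, -200), 303))) = Mul(Add(210662, 40718), Add(Mul(19, -625, Add(-4, Mul(Mul(-6, -7), 6))), Add(Mul(-98, -200), 303))) = Mul(251380, Add(Mul(19, -625, Add(-4, Mul(42, 6))), Add(19600, 303))) = Mul(251380, Add(Mul(19, -625, Add(-4, 252)), 19903)) = Mul(251380, Add(Mul(19, -625, 248), 19903)) = Mul(251380, Add(-2945000, 19903)) = Mul(251380, -2925097) = -735310883860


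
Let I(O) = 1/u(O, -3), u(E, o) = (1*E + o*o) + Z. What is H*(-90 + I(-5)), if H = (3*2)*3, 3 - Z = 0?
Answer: -11322/7 ≈ -1617.4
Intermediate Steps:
Z = 3 (Z = 3 - 1*0 = 3 + 0 = 3)
u(E, o) = 3 + E + o² (u(E, o) = (1*E + o*o) + 3 = (E + o²) + 3 = 3 + E + o²)
H = 18 (H = 6*3 = 18)
I(O) = 1/(12 + O) (I(O) = 1/(3 + O + (-3)²) = 1/(3 + O + 9) = 1/(12 + O))
H*(-90 + I(-5)) = 18*(-90 + 1/(12 - 5)) = 18*(-90 + 1/7) = 18*(-90 + ⅐) = 18*(-629/7) = -11322/7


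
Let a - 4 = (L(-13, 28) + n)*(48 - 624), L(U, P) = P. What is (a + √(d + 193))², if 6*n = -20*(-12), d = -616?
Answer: 1533818473 - 234984*I*√47 ≈ 1.5338e+9 - 1.611e+6*I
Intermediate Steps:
n = 40 (n = (-20*(-12))/6 = (⅙)*240 = 40)
a = -39164 (a = 4 + (28 + 40)*(48 - 624) = 4 + 68*(-576) = 4 - 39168 = -39164)
(a + √(d + 193))² = (-39164 + √(-616 + 193))² = (-39164 + √(-423))² = (-39164 + 3*I*√47)²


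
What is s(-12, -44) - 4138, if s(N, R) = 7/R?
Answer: -182079/44 ≈ -4138.2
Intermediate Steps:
s(-12, -44) - 4138 = 7/(-44) - 4138 = 7*(-1/44) - 4138 = -7/44 - 4138 = -182079/44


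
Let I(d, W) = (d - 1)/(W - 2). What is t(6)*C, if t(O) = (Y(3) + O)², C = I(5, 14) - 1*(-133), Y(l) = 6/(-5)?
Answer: 3072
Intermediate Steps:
Y(l) = -6/5 (Y(l) = 6*(-⅕) = -6/5)
I(d, W) = (-1 + d)/(-2 + W)
C = 400/3 (C = (-1 + 5)/(-2 + 14) - 1*(-133) = 4/12 + 133 = (1/12)*4 + 133 = ⅓ + 133 = 400/3 ≈ 133.33)
t(O) = (-6/5 + O)²
t(6)*C = ((-6 + 5*6)²/25)*(400/3) = ((-6 + 30)²/25)*(400/3) = ((1/25)*24²)*(400/3) = ((1/25)*576)*(400/3) = (576/25)*(400/3) = 3072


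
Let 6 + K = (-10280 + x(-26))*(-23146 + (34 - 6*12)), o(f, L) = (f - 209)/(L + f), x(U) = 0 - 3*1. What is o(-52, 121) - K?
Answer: -5483224605/23 ≈ -2.3840e+8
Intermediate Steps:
x(U) = -3 (x(U) = 0 - 3 = -3)
o(f, L) = (-209 + f)/(L + f)
K = 238401066 (K = -6 + (-10280 - 3)*(-23146 + (34 - 6*12)) = -6 - 10283*(-23146 + (34 - 72)) = -6 - 10283*(-23146 - 38) = -6 - 10283*(-23184) = -6 + 238401072 = 238401066)
o(-52, 121) - K = (-209 - 52)/(121 - 52) - 1*238401066 = -261/69 - 238401066 = (1/69)*(-261) - 238401066 = -87/23 - 238401066 = -5483224605/23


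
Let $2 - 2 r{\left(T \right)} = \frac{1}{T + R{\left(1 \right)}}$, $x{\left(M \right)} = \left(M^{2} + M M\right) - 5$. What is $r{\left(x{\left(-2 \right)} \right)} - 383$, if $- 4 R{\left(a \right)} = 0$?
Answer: $- \frac{2293}{6} \approx -382.17$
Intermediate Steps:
$R{\left(a \right)} = 0$ ($R{\left(a \right)} = \left(- \frac{1}{4}\right) 0 = 0$)
$x{\left(M \right)} = -5 + 2 M^{2}$ ($x{\left(M \right)} = \left(M^{2} + M^{2}\right) - 5 = 2 M^{2} - 5 = -5 + 2 M^{2}$)
$r{\left(T \right)} = 1 - \frac{1}{2 T}$ ($r{\left(T \right)} = 1 - \frac{1}{2 \left(T + 0\right)} = 1 - \frac{1}{2 T}$)
$r{\left(x{\left(-2 \right)} \right)} - 383 = \frac{- \frac{1}{2} - \left(5 - 2 \left(-2\right)^{2}\right)}{-5 + 2 \left(-2\right)^{2}} - 383 = \frac{- \frac{1}{2} + \left(-5 + 2 \cdot 4\right)}{-5 + 2 \cdot 4} - 383 = \frac{- \frac{1}{2} + \left(-5 + 8\right)}{-5 + 8} - 383 = \frac{- \frac{1}{2} + 3}{3} - 383 = \frac{1}{3} \cdot \frac{5}{2} - 383 = \frac{5}{6} - 383 = - \frac{2293}{6}$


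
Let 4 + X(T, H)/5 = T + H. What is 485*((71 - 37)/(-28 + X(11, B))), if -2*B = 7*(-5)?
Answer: 32980/189 ≈ 174.50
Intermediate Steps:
B = 35/2 (B = -7*(-5)/2 = -½*(-35) = 35/2 ≈ 17.500)
X(T, H) = -20 + 5*H + 5*T (X(T, H) = -20 + 5*(T + H) = -20 + 5*(H + T) = -20 + (5*H + 5*T) = -20 + 5*H + 5*T)
485*((71 - 37)/(-28 + X(11, B))) = 485*((71 - 37)/(-28 + (-20 + 5*(35/2) + 5*11))) = 485*(34/(-28 + (-20 + 175/2 + 55))) = 485*(34/(-28 + 245/2)) = 485*(34/(189/2)) = 485*(34*(2/189)) = 485*(68/189) = 32980/189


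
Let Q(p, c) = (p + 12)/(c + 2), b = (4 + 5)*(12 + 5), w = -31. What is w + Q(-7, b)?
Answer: -960/31 ≈ -30.968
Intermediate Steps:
b = 153 (b = 9*17 = 153)
Q(p, c) = (12 + p)/(2 + c)
w + Q(-7, b) = -31 + (12 - 7)/(2 + 153) = -31 + 5/155 = -31 + (1/155)*5 = -31 + 1/31 = -960/31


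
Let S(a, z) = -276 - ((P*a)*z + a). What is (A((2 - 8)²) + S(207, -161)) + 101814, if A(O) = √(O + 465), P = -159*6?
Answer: -31692627 + √501 ≈ -3.1693e+7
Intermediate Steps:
P = -954
A(O) = √(465 + O)
S(a, z) = -276 - a + 954*a*z (S(a, z) = -276 - ((-954*a)*z + a) = -276 - (-954*a*z + a) = -276 - (a - 954*a*z) = -276 + (-a + 954*a*z) = -276 - a + 954*a*z)
(A((2 - 8)²) + S(207, -161)) + 101814 = (√(465 + (2 - 8)²) + (-276 - 1*207 + 954*207*(-161))) + 101814 = (√(465 + (-6)²) + (-276 - 207 - 31793958)) + 101814 = (√(465 + 36) - 31794441) + 101814 = (√501 - 31794441) + 101814 = (-31794441 + √501) + 101814 = -31692627 + √501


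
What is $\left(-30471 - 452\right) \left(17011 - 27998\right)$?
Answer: $339751001$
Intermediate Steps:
$\left(-30471 - 452\right) \left(17011 - 27998\right) = \left(-30471 - 452\right) \left(-10987\right) = \left(-30923\right) \left(-10987\right) = 339751001$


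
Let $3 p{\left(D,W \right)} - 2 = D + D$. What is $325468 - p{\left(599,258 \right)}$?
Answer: $325068$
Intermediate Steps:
$p{\left(D,W \right)} = \frac{2}{3} + \frac{2 D}{3}$ ($p{\left(D,W \right)} = \frac{2}{3} + \frac{D + D}{3} = \frac{2}{3} + \frac{2 D}{3}$)
$325468 - p{\left(599,258 \right)} = 325468 - \left(\frac{2}{3} + \frac{2}{3} \cdot 599\right) = 325468 - \left(\frac{2}{3} + \frac{1198}{3}\right) = 325468 - 400 = 325068$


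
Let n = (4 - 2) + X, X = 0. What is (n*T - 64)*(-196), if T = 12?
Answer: 7840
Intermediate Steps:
n = 2 (n = (4 - 2) + 0 = 2 + 0 = 2)
(n*T - 64)*(-196) = (2*12 - 64)*(-196) = (24 - 64)*(-196) = -40*(-196) = 7840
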